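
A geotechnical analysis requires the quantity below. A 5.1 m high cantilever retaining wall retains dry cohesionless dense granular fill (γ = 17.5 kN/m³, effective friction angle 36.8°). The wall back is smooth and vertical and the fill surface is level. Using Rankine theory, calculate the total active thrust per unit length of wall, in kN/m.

57.1 kN/m

K_a = tan²(45° − φ/2) = 0.2508.
P_a = ½ K_a γ H² = 0.5 × 0.2508 × 17.5 × 5.1² = 57.07 kN/m.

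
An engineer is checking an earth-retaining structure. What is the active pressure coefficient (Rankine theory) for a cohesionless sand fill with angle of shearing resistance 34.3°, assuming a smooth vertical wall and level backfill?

K_a = tan²(45° − φ/2) = tan²(27.85°) = 0.2792.

0.279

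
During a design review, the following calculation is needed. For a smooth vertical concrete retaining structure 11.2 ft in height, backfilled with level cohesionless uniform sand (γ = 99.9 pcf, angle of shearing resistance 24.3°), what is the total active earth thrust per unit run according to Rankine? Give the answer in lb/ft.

2610 lb/ft

K_a = tan²(45° − φ/2) = 0.4169.
P_a = ½ K_a γ H² = 0.5 × 0.4169 × 99.9 × 11.2² = 2612 lb/ft.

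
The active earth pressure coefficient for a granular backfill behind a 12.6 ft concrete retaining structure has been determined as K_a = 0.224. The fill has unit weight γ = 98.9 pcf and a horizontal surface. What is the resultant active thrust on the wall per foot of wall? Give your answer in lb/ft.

P = ½ K_a γ H² = 0.5 × 0.224 × 98.9 × 12.6² = 1759 lb/ft.

1760 lb/ft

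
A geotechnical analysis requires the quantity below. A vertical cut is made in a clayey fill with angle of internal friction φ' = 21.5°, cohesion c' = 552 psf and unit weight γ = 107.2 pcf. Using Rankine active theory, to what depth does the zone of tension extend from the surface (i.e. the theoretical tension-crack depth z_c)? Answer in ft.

15.1 ft

K_a = tan²(45° − 21.5°/2) = 0.4636; √K_a = 0.6809.
The active pressure is zero where K_a γ z = 2c√K_a, so z_c = 2c/(γ√K_a) = 2×552/(107.2×0.6809) = 15.13 ft.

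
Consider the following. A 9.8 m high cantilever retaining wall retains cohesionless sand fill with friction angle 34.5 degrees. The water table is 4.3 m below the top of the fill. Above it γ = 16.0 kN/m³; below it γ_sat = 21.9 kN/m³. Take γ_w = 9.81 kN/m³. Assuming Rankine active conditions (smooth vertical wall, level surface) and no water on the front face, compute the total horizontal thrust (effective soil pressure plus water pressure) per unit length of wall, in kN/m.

345 kN/m

K_a = tan²(45° − φ/2) = 0.2768.
γ' = 21.9 − 9.81 = 12.09 kN/m³. Depth below WT = 5.5 m.
σ'_h at WT = K_a γ d_w = 19.04 kPa; at base = 19.04 + K_a γ' × 5.5 = 37.45 kPa.
P₁ (0–4.3 m) = ½×19.04×4.3 = 40.95. P₂ (4.3–9.8 m) = ½(19.04+37.45)×5.5 = 155.4.
P_w = ½ γ_w h₂² = 0.5×9.81×5.5² = 148.4. Total = 40.95+155.4+148.4 = 344.7 kN/m.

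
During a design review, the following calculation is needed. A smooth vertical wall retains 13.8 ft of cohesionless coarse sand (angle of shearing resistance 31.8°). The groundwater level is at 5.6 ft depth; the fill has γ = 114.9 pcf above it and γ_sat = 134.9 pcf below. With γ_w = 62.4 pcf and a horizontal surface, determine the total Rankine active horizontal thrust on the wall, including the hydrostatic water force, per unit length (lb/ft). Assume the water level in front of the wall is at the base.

K_a = tan²(45° − φ/2) = 0.3098.
γ' = 134.9 − 62.4 = 72.50 pcf. Depth below WT = 8.2 ft.
σ'_h at WT = K_a γ d_w = 199.3 psf; at base = 199.3 + K_a γ' × 8.2 = 383.5 psf.
P₁ (0–5.6 ft) = ½×199.3×5.6 = 558.1. P₂ (5.6–13.8 ft) = ½(199.3+383.5)×8.2 = 2390.
P_w = ½ γ_w h₂² = 0.5×62.4×8.2² = 2098. Total = 558.1+2390+2098 = 5046 lb/ft.

5050 lb/ft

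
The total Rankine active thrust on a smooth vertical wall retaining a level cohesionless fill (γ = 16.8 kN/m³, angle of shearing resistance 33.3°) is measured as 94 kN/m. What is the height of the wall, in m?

6.20 m

K_a = 0.2911. P_a = ½ K_a γ H² ⇒ H = √(2P_a/(K_a γ)).
H = √(2×94/(0.2911×16.8)) = 6.200 m.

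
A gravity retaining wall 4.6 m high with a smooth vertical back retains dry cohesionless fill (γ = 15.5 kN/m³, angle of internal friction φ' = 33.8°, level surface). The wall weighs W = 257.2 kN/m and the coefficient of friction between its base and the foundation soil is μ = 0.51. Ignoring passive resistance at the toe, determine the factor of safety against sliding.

2.81

K_a = tan²(45° − 33.8°/2) = 0.2851.
P_a = ½K_aγH² = 0.5×0.2851×15.5×4.6² = 46.75 kN/m, acting at H/3 = 1.533 m above the base.
FS_sliding = μW / P_a = 0.51×257.2 / 46.75 = 2.806.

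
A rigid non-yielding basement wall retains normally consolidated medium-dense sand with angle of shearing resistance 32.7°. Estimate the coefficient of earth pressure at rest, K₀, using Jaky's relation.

K₀ = 1 − sin φ' = 1 − sin 32.7° = 0.4598.

0.460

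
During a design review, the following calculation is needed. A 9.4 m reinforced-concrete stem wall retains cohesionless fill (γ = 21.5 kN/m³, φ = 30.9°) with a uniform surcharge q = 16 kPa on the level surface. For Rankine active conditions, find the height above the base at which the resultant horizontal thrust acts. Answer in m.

K_a = 0.3214.
Triangular part P₁ = ½K_aγH² = 305.3 at H/3 = 3.133 m; rectangular part P₂ = K_a q H = 48.34 at H/2 = 4.700 m.
ȳ = (P₁·3.133 + P₂·4.700)/(P₁+P₂) = 3.347 m.

3.35 m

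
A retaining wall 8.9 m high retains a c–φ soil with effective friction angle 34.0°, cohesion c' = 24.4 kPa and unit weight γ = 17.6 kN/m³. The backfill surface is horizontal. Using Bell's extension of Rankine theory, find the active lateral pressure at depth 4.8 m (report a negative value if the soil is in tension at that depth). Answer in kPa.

-2.06 kPa

K_a = (1 − sin φ)/(1 + sin φ) = 0.2827.
σ_a = K_a γ z − 2c√K_a = 0.2827×17.6×4.8 − 2×24.4×0.5317 = -2.064 kPa.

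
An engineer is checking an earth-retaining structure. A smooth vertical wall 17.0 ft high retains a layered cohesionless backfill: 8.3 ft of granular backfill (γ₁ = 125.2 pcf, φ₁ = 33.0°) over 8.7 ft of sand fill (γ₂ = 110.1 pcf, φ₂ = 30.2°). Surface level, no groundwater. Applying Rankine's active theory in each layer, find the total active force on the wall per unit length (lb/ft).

K_a1 = tan²(45°−33.0°/2) = 0.2948; K_a2 = tan²(45°−30.2°/2) = 0.3307.
Layer 1: σ at base = K_a1 γ₁ h₁ = 306.3 psf; P₁ = ½×306.3×8.3 = 1271.
Layer 2: σ_v at top = γ₁h₁ = 1039; σ_h top = K_a2×1039 = 343.6; σ_h base = K_a2×(1039+110.1×8.7) = 660.3.
P₂ = ½(343.6+660.3)×8.7 = 4367. Total P_a = 1271+4367 = 5638 lb/ft.

5640 lb/ft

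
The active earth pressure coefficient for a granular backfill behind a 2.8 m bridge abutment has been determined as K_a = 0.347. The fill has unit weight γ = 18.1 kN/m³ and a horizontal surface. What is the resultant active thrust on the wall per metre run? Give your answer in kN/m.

24.6 kN/m

P = ½ K_a γ H² = 0.5 × 0.347 × 18.1 × 2.8² = 24.62 kN/m.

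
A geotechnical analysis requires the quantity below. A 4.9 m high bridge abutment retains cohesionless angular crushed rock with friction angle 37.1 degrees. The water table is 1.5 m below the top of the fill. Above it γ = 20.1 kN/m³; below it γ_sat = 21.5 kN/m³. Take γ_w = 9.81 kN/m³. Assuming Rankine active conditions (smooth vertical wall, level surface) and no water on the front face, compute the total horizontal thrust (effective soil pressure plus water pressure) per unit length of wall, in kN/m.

K_a = tan²(45° − φ/2) = 0.2475.
γ' = 21.5 − 9.81 = 11.69 kN/m³. Depth below WT = 3.4 m.
σ'_h at WT = K_a γ d_w = 7.462 kPa; at base = 7.462 + K_a γ' × 3.4 = 17.30 kPa.
P₁ (0–1.5 m) = ½×7.462×1.5 = 5.597. P₂ (1.5–4.9 m) = ½(7.462+17.30)×3.4 = 42.09.
P_w = ½ γ_w h₂² = 0.5×9.81×3.4² = 56.70. Total = 5.597+42.09+56.70 = 104.4 kN/m.

104 kN/m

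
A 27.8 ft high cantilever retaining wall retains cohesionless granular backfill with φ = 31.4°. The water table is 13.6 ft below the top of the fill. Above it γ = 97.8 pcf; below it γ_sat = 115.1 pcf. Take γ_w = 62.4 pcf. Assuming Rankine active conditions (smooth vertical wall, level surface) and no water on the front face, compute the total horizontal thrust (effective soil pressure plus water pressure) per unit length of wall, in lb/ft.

16800 lb/ft

K_a = tan²(45° − φ/2) = 0.3149.
γ' = 115.1 − 62.4 = 52.70 pcf. Depth below WT = 14.2 ft.
σ'_h at WT = K_a γ d_w = 418.9 psf; at base = 418.9 + K_a γ' × 14.2 = 654.5 psf.
P₁ (0–13.6 ft) = ½×418.9×13.6 = 2848. P₂ (13.6–27.8 ft) = ½(418.9+654.5)×14.2 = 7621.
P_w = ½ γ_w h₂² = 0.5×62.4×14.2² = 6291. Total = 2848+7621+6291 = 16760 lb/ft.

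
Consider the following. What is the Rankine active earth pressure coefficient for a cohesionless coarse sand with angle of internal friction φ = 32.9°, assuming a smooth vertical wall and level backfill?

K_a = (1 − sin φ)/(1 + sin φ) = (1 − sin 32.9°)/(1 + sin 32.9°) = 0.2960.

0.296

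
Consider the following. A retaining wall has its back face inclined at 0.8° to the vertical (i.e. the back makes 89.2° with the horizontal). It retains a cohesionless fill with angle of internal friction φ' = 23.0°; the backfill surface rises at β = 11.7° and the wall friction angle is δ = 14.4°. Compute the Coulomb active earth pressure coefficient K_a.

K_a = sin²(α+φ) / [sin²α · sin(α−δ) · (1 + √{sin(φ+δ)sin(φ−β) / (sin(α−δ)sin(α+β))})²].
With α = 89.2°, φ = 23.0°, δ = 14.4°, β = 11.7°: K_a = 0.4844.

0.484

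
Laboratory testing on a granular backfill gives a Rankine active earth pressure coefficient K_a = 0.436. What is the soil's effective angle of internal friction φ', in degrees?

K_a = tan²(45° − φ/2) ⇒ 45° − φ/2 = arctan(√0.436) = 33.44°.
φ = 2(45° − 33.44°) = 23.13°.

23.1°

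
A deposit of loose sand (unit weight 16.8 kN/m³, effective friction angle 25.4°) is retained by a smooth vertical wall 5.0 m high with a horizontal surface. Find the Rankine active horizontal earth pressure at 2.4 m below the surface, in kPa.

16.1 kPa

K_a = (1 − sin φ)/(1 + sin φ) = 0.3996.
σ_h = K_a γ z = 0.3996 × 16.8 × 2.4 = 16.11 kPa.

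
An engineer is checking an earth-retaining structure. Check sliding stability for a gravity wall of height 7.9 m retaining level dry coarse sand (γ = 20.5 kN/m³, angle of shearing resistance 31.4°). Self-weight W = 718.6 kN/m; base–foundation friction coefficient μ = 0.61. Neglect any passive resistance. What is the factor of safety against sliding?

2.18

K_a = tan²(45° − 31.4°/2) = 0.3149.
P_a = ½K_aγH² = 0.5×0.3149×20.5×7.9² = 201.5 kN/m, acting at H/3 = 2.633 m above the base.
FS_sliding = μW / P_a = 0.61×718.6 / 201.5 = 2.176.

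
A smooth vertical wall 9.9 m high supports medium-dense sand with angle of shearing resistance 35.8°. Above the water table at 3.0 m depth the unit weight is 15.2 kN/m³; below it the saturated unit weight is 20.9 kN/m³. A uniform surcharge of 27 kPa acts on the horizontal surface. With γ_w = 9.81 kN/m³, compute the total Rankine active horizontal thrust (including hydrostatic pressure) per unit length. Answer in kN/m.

473 kN/m

K_a = tan²(45° − φ/2) = 0.2619.
γ' = 20.9 − 9.81 = 11.09 kN/m³. h₂ = H − d_w = 6.9 m.
σ'_h: at surface K_a·q = 7.070; at WT K_a(q+γd_w) = 19.01; at base K_a(q+γd_w+γ'h₂) = 39.05 kPa.
P₁ = ½(7.070+19.01)×3.0 = 39.12; P₂ = ½(19.01+39.05)×6.9 = 200.3; P_w = ½γ_w h₂² = 233.5.
Total = 39.12+200.3+233.5 = 473.0 kN/m.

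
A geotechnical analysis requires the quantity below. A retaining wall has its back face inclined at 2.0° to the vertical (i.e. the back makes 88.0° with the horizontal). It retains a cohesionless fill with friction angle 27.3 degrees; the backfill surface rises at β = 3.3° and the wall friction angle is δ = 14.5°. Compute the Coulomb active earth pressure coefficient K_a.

0.364

K_a = sin²(α+φ) / [sin²α · sin(α−δ) · (1 + √{sin(φ+δ)sin(φ−β) / (sin(α−δ)sin(α+β))})²].
With α = 88.0°, φ = 27.3°, δ = 14.5°, β = 3.3°: K_a = 0.3637.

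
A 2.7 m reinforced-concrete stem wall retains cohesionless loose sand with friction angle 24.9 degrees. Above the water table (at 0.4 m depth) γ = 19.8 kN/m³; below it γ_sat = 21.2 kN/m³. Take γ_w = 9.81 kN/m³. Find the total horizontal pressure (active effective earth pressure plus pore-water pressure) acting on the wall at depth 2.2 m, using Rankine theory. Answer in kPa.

29.2 kPa

K_a = (1 − sin φ)/(1 + sin φ) = 0.4074.
γ' = 21.2 − 9.81 = 11.39 kN/m³.
Effective vertical stress at 2.2 m: σ'_v = 19.8×0.4 + 11.39×1.80 = 28.42 kPa.
σ'_h = K_a σ'_v = 0.4074 × 28.42 = 11.58 kPa; u = γ_w × 1.80 = 17.66 kPa.
Total σ_h = 11.58 + 17.66 = 29.24 kPa.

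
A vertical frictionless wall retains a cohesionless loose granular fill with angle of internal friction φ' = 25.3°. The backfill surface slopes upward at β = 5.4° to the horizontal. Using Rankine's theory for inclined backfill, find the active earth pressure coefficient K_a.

0.408

K_a = cos β · (cos β − √(cos²β − cos²φ)) / (cos β + √(cos²β − cos²φ)).
cos β = 0.9956, cos φ = 0.9041, √(cos²β − cos²φ) = 0.4169.
K_a = 0.9956 × (0.9956 − 0.4169)/(0.9956 + 0.4169) = 0.4079.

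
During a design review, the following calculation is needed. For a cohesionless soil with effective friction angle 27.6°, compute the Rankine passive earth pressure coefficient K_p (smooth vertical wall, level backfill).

K_p = (1 + sin φ)/(1 − sin φ) = tan²(45° + 27.6°/2) = 2.726.

2.73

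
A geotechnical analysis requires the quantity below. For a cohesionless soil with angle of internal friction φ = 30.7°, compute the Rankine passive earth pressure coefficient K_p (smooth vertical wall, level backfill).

K_p = (1 + sin φ)/(1 − sin φ) = tan²(45° + 30.7°/2) = 3.086.

3.09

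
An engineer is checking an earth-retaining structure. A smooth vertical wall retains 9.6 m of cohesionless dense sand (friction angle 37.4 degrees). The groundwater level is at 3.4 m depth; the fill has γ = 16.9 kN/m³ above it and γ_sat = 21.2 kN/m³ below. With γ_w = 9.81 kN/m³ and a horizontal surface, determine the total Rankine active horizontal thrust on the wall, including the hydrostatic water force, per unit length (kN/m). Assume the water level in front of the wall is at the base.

353 kN/m

K_a = tan²(45° − φ/2) = 0.2443.
γ' = 21.2 − 9.81 = 11.39 kN/m³. Depth below WT = 6.2 m.
σ'_h at WT = K_a γ d_w = 14.04 kPa; at base = 14.04 + K_a γ' × 6.2 = 31.28 kPa.
P₁ (0–3.4 m) = ½×14.04×3.4 = 23.86. P₂ (3.4–9.6 m) = ½(14.04+31.28)×6.2 = 140.5.
P_w = ½ γ_w h₂² = 0.5×9.81×6.2² = 188.5. Total = 23.86+140.5+188.5 = 352.9 kN/m.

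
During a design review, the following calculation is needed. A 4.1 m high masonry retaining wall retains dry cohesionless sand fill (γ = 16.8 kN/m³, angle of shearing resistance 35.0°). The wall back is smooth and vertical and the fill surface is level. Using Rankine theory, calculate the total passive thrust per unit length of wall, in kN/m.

K_p = tan²(45° + φ/2) = 3.690.
P_p = ½ K_p γ H² = 0.5 × 3.690 × 16.8 × 4.1² = 521.1 kN/m.

521 kN/m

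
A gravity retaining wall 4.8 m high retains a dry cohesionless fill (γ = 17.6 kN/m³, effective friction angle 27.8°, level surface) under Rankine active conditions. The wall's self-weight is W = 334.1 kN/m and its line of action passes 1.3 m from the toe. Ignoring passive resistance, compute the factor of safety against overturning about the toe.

K_a = tan²(45° − 27.8°/2) = 0.3639.
P_a = ½K_aγH² = 0.5×0.3639×17.6×4.8² = 73.78 kN/m, acting at H/3 = 1.600 m above the base.
Overturning moment M_o = P_a × H/3 = 73.78 × 1.600 = 118.0.
Resisting moment M_r = W × 1.3 = 334.1 × 1.3 = 434.3.
FS_overturning = M_r/M_o = 434.3/118.0 = 3.679.

3.68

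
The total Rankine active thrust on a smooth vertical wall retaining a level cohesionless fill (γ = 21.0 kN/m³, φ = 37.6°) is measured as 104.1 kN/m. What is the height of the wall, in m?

6.40 m

K_a = 0.2421. P_a = ½ K_a γ H² ⇒ H = √(2P_a/(K_a γ)).
H = √(2×104.1/(0.2421×21.0)) = 6.399 m.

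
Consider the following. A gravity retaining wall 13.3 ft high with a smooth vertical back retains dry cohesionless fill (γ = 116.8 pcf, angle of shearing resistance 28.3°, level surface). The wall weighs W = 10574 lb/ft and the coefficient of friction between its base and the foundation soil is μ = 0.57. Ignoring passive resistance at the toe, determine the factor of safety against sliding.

1.64

K_a = tan²(45° − 28.3°/2) = 0.3568.
P_a = ½K_aγH² = 0.5×0.3568×116.8×13.3² = 3686 lb/ft, acting at H/3 = 4.433 ft above the base.
FS_sliding = μW / P_a = 0.57×10574 / 3686 = 1.635.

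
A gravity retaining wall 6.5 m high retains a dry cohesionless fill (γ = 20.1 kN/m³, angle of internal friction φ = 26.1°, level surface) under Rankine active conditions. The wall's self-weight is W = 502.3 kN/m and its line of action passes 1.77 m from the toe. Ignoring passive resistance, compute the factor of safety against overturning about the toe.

2.48

K_a = tan²(45° − 26.1°/2) = 0.3889.
P_a = ½K_aγH² = 0.5×0.3889×20.1×6.5² = 165.2 kN/m, acting at H/3 = 2.167 m above the base.
Overturning moment M_o = P_a × H/3 = 165.2 × 2.167 = 357.8.
Resisting moment M_r = W × 1.77 = 502.3 × 1.77 = 889.1.
FS_overturning = M_r/M_o = 889.1/357.8 = 2.485.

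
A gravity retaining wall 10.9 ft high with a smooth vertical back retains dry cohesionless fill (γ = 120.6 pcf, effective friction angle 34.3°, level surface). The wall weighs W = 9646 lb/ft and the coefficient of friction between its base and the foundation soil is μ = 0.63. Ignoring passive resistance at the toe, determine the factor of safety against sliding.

3.04

K_a = tan²(45° − 34.3°/2) = 0.2792.
P_a = ½K_aγH² = 0.5×0.2792×120.6×10.9² = 2000 lb/ft, acting at H/3 = 3.633 ft above the base.
FS_sliding = μW / P_a = 0.63×9646 / 2000 = 3.039.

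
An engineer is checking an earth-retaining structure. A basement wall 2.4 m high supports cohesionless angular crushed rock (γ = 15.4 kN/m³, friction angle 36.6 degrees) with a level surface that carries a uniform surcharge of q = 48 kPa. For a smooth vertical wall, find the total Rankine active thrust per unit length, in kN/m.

K_a = tan²(45° − φ/2) = 0.2530.
Soil triangle: ½ K_a γ H² = 0.5×0.2530×15.4×2.4² = 11.22 kN/m.
Surcharge rectangle: K_a q H = 0.2530×48×2.4 = 29.14 kN/m.
Total = 11.22 + 29.14 = 40.36 kN/m.

40.4 kN/m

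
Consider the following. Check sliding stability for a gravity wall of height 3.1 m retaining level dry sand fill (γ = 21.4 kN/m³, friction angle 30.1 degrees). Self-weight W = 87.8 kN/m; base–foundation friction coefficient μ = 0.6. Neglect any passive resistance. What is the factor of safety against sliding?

K_a = tan²(45° − 30.1°/2) = 0.3320.
P_a = ½K_aγH² = 0.5×0.3320×21.4×3.1² = 34.14 kN/m, acting at H/3 = 1.033 m above the base.
FS_sliding = μW / P_a = 0.6×87.8 / 34.14 = 1.543.

1.54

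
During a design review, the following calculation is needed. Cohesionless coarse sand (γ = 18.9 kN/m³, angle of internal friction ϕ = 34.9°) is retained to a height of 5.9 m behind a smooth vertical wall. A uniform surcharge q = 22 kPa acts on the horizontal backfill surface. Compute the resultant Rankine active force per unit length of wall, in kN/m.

125 kN/m

K_a = tan²(45° − φ/2) = 0.2721.
Soil triangle: ½ K_a γ H² = 0.5×0.2721×18.9×5.9² = 89.52 kN/m.
Surcharge rectangle: K_a q H = 0.2721×22×5.9 = 35.32 kN/m.
Total = 89.52 + 35.32 = 124.8 kN/m.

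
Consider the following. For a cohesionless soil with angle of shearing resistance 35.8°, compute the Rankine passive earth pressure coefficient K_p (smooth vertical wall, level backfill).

3.82

K_p = (1 + sin φ)/(1 − sin φ) = tan²(45° + 35.8°/2) = 3.819.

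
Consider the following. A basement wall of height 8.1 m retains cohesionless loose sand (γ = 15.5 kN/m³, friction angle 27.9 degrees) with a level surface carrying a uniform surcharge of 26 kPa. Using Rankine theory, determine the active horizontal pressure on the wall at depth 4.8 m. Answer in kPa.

36.4 kPa

K_a = (1 − sin φ)/(1 + sin φ) = 0.3625.
σ_v = γz + q = 15.5 × 4.8 + 26 = 100.4 kPa.
σ_h = K_a σ_v = 0.3625 × 100.4 = 36.39 kPa.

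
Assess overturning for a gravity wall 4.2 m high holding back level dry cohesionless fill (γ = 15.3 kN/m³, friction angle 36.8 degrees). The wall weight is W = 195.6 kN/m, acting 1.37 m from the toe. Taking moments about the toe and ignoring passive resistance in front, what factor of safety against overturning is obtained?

5.66

K_a = tan²(45° − 36.8°/2) = 0.2508.
P_a = ½K_aγH² = 0.5×0.2508×15.3×4.2² = 33.84 kN/m, acting at H/3 = 1.400 m above the base.
Overturning moment M_o = P_a × H/3 = 33.84 × 1.400 = 47.38.
Resisting moment M_r = W × 1.37 = 195.6 × 1.37 = 268.0.
FS_overturning = M_r/M_o = 268.0/47.38 = 5.656.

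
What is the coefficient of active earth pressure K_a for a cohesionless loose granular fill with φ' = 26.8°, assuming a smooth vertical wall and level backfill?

K_a = (1 − sin φ)/(1 + sin φ) = (1 − sin 26.8°)/(1 + sin 26.8°) = 0.3785.

0.378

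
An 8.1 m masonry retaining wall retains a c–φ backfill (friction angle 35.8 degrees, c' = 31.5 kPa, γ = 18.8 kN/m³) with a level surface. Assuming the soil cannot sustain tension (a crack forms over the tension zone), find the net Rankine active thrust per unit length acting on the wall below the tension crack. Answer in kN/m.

5.92 kN/m

K_a = 0.2619; √K_a = 0.5117.
Tension-crack depth z_c = 2c/(γ√K_a) = 2×31.5/(18.8×0.5117) = 6.549 m.
σ_a at base = K_a γ H − 2c√K_a = 0.2619×18.8×8.1 − 2×31.5×0.5117 = 7.638 kPa.
P_a = ½ × 7.638 × (H − z_c) = 0.5×7.638×1.551 = 5.925 kN/m.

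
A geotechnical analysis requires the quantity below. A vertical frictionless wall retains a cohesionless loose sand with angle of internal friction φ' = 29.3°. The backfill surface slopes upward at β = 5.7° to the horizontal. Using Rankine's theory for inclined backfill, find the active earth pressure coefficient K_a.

K_a = cos β · (cos β − √(cos²β − cos²φ)) / (cos β + √(cos²β − cos²φ)).
cos β = 0.9951, cos φ = 0.8721, √(cos²β − cos²φ) = 0.4792.
K_a = 0.9951 × (0.9951 − 0.4792)/(0.9951 + 0.4792) = 0.3482.

0.348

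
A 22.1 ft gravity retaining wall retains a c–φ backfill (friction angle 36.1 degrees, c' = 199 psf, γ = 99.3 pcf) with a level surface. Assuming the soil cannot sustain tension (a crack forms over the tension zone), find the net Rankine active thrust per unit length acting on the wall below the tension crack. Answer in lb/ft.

K_a = 0.2585; √K_a = 0.5084.
Tension-crack depth z_c = 2c/(γ√K_a) = 2×199/(99.3×0.5084) = 7.883 ft.
σ_a at base = K_a γ H − 2c√K_a = 0.2585×99.3×22.1 − 2×199×0.5084 = 364.9 psf.
P_a = ½ × 364.9 × (H − z_c) = 0.5×364.9×14.22 = 2594 lb/ft.

2590 lb/ft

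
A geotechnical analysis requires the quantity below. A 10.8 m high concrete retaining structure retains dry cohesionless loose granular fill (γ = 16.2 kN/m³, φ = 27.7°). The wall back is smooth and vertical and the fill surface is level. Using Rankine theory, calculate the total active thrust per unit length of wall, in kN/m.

K_a = tan²(45° − φ/2) = 0.3653.
P_a = ½ K_a γ H² = 0.5 × 0.3653 × 16.2 × 10.8² = 345.2 kN/m.

345 kN/m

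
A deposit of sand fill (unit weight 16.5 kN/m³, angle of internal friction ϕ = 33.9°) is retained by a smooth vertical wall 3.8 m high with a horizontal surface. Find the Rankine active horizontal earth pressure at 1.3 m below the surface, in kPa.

6.09 kPa

K_a = (1 − sin φ)/(1 + sin φ) = 0.2839.
σ_h = K_a γ z = 0.2839 × 16.5 × 1.3 = 6.090 kPa.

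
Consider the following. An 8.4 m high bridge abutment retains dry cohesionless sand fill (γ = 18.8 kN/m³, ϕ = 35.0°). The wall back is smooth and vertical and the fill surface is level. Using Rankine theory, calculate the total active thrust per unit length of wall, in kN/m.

K_a = tan²(45° − φ/2) = 0.2710.
P_a = ½ K_a γ H² = 0.5 × 0.2710 × 18.8 × 8.4² = 179.7 kN/m.

180 kN/m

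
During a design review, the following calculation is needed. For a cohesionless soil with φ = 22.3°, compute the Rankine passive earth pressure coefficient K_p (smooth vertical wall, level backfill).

K_p = (1 + sin φ)/(1 − sin φ) = tan²(45° + 22.3°/2) = 2.223.

2.22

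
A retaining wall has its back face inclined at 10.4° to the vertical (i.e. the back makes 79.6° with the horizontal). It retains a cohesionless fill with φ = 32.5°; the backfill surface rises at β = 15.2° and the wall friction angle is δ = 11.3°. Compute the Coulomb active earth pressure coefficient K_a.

0.441

K_a = sin²(α+φ) / [sin²α · sin(α−δ) · (1 + √{sin(φ+δ)sin(φ−β) / (sin(α−δ)sin(α+β))})²].
With α = 79.6°, φ = 32.5°, δ = 11.3°, β = 15.2°: K_a = 0.4411.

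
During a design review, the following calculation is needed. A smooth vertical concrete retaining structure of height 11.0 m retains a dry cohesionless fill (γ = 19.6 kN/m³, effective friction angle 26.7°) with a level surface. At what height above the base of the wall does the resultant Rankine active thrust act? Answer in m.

3.67 m

K_a = 0.3800.
The pressure distribution is triangular, so the resultant acts at H/3 above the base = 11.0/3 = 3.667 m.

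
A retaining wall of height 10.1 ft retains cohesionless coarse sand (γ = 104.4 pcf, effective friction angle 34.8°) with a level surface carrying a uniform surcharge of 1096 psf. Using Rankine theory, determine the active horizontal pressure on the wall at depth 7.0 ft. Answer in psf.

K_a = (1 − sin φ)/(1 + sin φ) = 0.2733.
σ_v = γz + q = 104.4 × 7.0 + 1096 = 1827 psf.
σ_h = K_a σ_v = 0.2733 × 1827 = 499.3 psf.

499 psf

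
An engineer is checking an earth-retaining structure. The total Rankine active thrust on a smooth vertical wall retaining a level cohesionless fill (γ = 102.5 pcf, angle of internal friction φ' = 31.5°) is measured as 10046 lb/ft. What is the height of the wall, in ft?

25.0 ft

K_a = 0.3136. P_a = ½ K_a γ H² ⇒ H = √(2P_a/(K_a γ)).
H = √(2×10046/(0.3136×102.5)) = 25.00 ft.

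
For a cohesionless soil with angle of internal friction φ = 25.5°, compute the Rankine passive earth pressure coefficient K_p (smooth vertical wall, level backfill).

K_p = (1 + sin φ)/(1 − sin φ) = tan²(45° + 25.5°/2) = 2.512.

2.51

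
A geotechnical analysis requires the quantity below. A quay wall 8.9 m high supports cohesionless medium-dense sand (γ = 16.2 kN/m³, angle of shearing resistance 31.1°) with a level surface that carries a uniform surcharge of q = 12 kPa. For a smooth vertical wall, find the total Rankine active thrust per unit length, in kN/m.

239 kN/m

K_a = tan²(45° − φ/2) = 0.3188.
Soil triangle: ½ K_a γ H² = 0.5×0.3188×16.2×8.9² = 204.5 kN/m.
Surcharge rectangle: K_a q H = 0.3188×12×8.9 = 34.05 kN/m.
Total = 204.5 + 34.05 = 238.6 kN/m.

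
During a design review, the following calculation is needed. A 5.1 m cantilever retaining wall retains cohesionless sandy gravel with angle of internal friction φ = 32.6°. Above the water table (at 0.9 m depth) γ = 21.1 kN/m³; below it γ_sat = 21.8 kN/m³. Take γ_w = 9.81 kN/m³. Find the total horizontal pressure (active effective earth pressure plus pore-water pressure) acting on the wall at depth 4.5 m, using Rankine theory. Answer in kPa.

K_a = (1 − sin φ)/(1 + sin φ) = 0.2997.
γ' = 21.8 − 9.81 = 11.99 kN/m³.
Effective vertical stress at 4.5 m: σ'_v = 21.1×0.9 + 11.99×3.60 = 62.15 kPa.
σ'_h = K_a σ'_v = 0.2997 × 62.15 = 18.63 kPa; u = γ_w × 3.60 = 35.32 kPa.
Total σ_h = 18.63 + 35.32 = 53.95 kPa.

53.9 kPa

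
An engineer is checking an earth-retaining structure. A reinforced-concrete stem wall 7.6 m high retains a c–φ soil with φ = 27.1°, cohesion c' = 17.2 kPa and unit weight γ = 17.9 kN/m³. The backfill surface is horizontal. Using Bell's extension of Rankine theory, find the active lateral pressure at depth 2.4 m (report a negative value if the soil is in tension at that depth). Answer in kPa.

-4.97 kPa

K_a = (1 − sin φ)/(1 + sin φ) = 0.3741.
σ_a = K_a γ z − 2c√K_a = 0.3741×17.9×2.4 − 2×17.2×0.6116 = -4.970 kPa.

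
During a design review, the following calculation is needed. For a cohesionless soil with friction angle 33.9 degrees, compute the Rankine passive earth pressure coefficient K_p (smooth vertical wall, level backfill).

3.52

K_p = (1 + sin φ)/(1 − sin φ) = tan²(45° + 33.9°/2) = 3.522.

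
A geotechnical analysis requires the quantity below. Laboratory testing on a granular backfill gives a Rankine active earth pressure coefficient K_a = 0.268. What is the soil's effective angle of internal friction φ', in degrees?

35.3°

K_a = tan²(45° − φ/2) ⇒ 45° − φ/2 = arctan(√0.268) = 27.37°.
φ = 2(45° − 27.37°) = 35.26°.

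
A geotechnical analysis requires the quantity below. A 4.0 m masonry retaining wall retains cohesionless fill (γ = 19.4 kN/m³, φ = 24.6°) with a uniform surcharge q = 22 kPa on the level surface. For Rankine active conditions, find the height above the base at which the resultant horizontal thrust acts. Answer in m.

1.57 m

K_a = 0.4121.
Triangular part P₁ = ½K_aγH² = 63.97 at H/3 = 1.333 m; rectangular part P₂ = K_a q H = 36.27 at H/2 = 2.000 m.
ȳ = (P₁·1.333 + P₂·2.000)/(P₁+P₂) = 1.575 m.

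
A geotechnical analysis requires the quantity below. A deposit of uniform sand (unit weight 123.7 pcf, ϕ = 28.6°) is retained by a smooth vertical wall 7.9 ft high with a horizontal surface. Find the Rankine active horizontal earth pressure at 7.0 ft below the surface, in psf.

305 psf

K_a = (1 − sin φ)/(1 + sin φ) = 0.3525.
σ_h = K_a γ z = 0.3525 × 123.7 × 7.0 = 305.3 psf.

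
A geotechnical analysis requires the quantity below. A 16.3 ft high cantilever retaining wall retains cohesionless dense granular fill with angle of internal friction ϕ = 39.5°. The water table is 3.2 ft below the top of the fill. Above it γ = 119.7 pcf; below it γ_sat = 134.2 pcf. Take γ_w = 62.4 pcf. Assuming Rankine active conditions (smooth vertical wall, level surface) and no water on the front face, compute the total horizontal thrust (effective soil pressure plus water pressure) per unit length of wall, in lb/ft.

K_a = tan²(45° − φ/2) = 0.2224.
γ' = 134.2 − 62.4 = 71.80 pcf. Depth below WT = 13.1 ft.
σ'_h at WT = K_a γ d_w = 85.20 psf; at base = 85.20 + K_a γ' × 13.1 = 294.4 psf.
P₁ (0–3.2 ft) = ½×85.20×3.2 = 136.3. P₂ (3.2–16.3 ft) = ½(85.20+294.4)×13.1 = 2487.
P_w = ½ γ_w h₂² = 0.5×62.4×13.1² = 5354. Total = 136.3+2487+5354 = 7977 lb/ft.

7980 lb/ft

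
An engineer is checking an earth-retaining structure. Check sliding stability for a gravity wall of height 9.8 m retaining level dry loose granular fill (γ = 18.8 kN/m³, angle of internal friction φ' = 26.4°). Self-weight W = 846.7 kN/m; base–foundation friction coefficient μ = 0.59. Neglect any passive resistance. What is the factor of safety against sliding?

K_a = tan²(45° − 26.4°/2) = 0.3844.
P_a = ½K_aγH² = 0.5×0.3844×18.8×9.8² = 347.1 kN/m, acting at H/3 = 3.267 m above the base.
FS_sliding = μW / P_a = 0.59×846.7 / 347.1 = 1.439.

1.44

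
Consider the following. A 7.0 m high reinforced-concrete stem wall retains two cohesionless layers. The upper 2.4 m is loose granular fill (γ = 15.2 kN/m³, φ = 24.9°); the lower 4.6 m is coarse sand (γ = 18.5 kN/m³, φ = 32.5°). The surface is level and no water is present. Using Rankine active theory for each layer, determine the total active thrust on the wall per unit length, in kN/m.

127 kN/m

K_a1 = tan²(45°−24.9°/2) = 0.4074; K_a2 = tan²(45°−32.5°/2) = 0.3010.
Layer 1: σ at base = K_a1 γ₁ h₁ = 14.86 kPa; P₁ = ½×14.86×2.4 = 17.84.
Layer 2: σ_v at top = γ₁h₁ = 36.48; σ_h top = K_a2×36.48 = 10.98; σ_h base = K_a2×(36.48+18.5×4.6) = 36.59.
P₂ = ½(10.98+36.59)×4.6 = 109.4. Total P_a = 17.84+109.4 = 127.3 kN/m.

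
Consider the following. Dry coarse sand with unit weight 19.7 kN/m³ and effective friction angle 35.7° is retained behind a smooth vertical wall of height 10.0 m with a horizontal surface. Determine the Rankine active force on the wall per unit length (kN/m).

K_a = tan²(45° − φ/2) = 0.2630.
P_a = ½ K_a γ H² = 0.5 × 0.2630 × 19.7 × 10.0² = 259.0 kN/m.

259 kN/m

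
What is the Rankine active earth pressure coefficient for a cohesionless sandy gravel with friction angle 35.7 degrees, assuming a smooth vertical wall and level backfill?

0.263

K_a = (1 − sin φ)/(1 + sin φ) = (1 − sin 35.7°)/(1 + sin 35.7°) = 0.2630.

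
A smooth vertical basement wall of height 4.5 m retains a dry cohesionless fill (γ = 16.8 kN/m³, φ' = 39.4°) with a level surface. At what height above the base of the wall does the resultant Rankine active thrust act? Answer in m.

K_a = 0.2234.
The pressure distribution is triangular, so the resultant acts at H/3 above the base = 4.5/3 = 1.500 m.

1.50 m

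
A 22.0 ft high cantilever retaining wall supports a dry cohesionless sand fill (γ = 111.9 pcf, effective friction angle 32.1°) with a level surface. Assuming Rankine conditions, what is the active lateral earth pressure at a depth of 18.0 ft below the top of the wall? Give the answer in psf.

K_a = (1 − sin φ)/(1 + sin φ) = 0.3060.
σ_h = K_a γ z = 0.3060 × 111.9 × 18.0 = 616.3 psf.

616 psf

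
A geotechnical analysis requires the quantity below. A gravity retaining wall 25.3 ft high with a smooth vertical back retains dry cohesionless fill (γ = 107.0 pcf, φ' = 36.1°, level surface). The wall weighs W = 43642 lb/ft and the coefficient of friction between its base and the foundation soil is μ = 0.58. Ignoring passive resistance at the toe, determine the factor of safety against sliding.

K_a = tan²(45° − 36.1°/2) = 0.2585.
P_a = ½K_aγH² = 0.5×0.2585×107.0×25.3² = 8852 lb/ft, acting at H/3 = 8.433 ft above the base.
FS_sliding = μW / P_a = 0.58×43642 / 8852 = 2.859.

2.86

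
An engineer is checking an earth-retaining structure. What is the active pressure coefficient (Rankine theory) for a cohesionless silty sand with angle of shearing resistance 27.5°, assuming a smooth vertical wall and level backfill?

K_a = (1 − sin φ)/(1 + sin φ) = (1 − sin 27.5°)/(1 + sin 27.5°) = 0.3682.

0.368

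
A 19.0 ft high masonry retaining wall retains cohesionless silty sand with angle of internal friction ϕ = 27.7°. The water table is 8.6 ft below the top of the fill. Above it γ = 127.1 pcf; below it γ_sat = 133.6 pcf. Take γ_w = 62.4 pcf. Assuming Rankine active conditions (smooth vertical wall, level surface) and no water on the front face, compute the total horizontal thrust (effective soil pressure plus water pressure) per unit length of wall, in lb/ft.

10700 lb/ft

K_a = tan²(45° − φ/2) = 0.3653.
γ' = 133.6 − 62.4 = 71.20 pcf. Depth below WT = 10.4 ft.
σ'_h at WT = K_a γ d_w = 399.3 psf; at base = 399.3 + K_a γ' × 10.4 = 669.9 psf.
P₁ (0–8.6 ft) = ½×399.3×8.6 = 1717. P₂ (8.6–19.0 ft) = ½(399.3+669.9)×10.4 = 5560.
P_w = ½ γ_w h₂² = 0.5×62.4×10.4² = 3375. Total = 1717+5560+3375 = 10650 lb/ft.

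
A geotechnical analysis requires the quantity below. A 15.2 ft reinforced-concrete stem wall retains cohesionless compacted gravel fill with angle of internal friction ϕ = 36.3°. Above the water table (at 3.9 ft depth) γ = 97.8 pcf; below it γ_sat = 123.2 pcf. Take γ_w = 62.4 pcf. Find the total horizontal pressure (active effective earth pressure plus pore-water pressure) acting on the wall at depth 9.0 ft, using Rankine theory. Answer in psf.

K_a = (1 − sin φ)/(1 + sin φ) = 0.2563.
γ' = 123.2 − 62.4 = 60.80 pcf.
Effective vertical stress at 9.0 ft: σ'_v = 97.8×3.9 + 60.80×5.10 = 691.5 psf.
σ'_h = K_a σ'_v = 0.2563 × 691.5 = 177.2 psf; u = γ_w × 5.10 = 318.2 psf.
Total σ_h = 177.2 + 318.2 = 495.5 psf.

495 psf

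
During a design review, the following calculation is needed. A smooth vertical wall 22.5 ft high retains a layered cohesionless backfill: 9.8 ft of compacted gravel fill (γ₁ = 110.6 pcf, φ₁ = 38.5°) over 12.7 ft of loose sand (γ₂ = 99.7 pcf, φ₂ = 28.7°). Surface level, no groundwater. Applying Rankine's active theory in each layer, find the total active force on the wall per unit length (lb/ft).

8890 lb/ft

K_a1 = tan²(45°−38.5°/2) = 0.2327; K_a2 = tan²(45°−28.7°/2) = 0.3511.
Layer 1: σ at base = K_a1 γ₁ h₁ = 252.2 psf; P₁ = ½×252.2×9.8 = 1236.
Layer 2: σ_v at top = γ₁h₁ = 1084; σ_h top = K_a2×1084 = 380.6; σ_h base = K_a2×(1084+99.7×12.7) = 825.2.
P₂ = ½(380.6+825.2)×12.7 = 7657. Total P_a = 1236+7657 = 8893 lb/ft.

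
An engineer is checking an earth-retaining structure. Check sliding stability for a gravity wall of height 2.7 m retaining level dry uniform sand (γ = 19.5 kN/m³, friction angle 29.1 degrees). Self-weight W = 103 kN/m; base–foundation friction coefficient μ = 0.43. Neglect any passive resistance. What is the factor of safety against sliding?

K_a = tan²(45° − 29.1°/2) = 0.3456.
P_a = ½K_aγH² = 0.5×0.3456×19.5×2.7² = 24.56 kN/m, acting at H/3 = 0.9000 m above the base.
FS_sliding = μW / P_a = 0.43×103 / 24.56 = 1.803.

1.80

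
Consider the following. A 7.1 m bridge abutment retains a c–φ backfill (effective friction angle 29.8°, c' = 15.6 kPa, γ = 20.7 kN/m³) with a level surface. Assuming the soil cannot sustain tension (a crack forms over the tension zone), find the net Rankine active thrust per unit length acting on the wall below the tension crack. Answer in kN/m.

K_a = 0.3360; √K_a = 0.5797.
Tension-crack depth z_c = 2c/(γ√K_a) = 2×15.6/(20.7×0.5797) = 2.600 m.
σ_a at base = K_a γ H − 2c√K_a = 0.3360×20.7×7.1 − 2×15.6×0.5797 = 31.30 kPa.
P_a = ½ × 31.30 × (H − z_c) = 0.5×31.30×4.500 = 70.42 kN/m.

70.4 kN/m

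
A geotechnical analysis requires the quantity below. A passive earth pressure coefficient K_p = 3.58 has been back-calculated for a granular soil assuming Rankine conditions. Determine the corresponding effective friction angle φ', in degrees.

34.3°

K_p = (1+sin φ)/(1−sin φ) ⇒ sin φ = (K_p − 1)/(K_p + 1) = 0.5633.
φ = arcsin(0.5633) = 34.29°.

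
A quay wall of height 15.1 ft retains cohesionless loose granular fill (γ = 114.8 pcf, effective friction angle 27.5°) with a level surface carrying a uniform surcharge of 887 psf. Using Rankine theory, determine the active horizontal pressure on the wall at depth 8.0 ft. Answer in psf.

665 psf

K_a = (1 − sin φ)/(1 + sin φ) = 0.3682.
σ_v = γz + q = 114.8 × 8.0 + 887 = 1805 psf.
σ_h = K_a σ_v = 0.3682 × 1805 = 664.8 psf.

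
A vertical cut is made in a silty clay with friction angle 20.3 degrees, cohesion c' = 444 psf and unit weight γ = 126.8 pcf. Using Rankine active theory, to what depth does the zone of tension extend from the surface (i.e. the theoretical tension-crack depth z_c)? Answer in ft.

10.1 ft

K_a = tan²(45° − 20.3°/2) = 0.4849; √K_a = 0.6963.
The active pressure is zero where K_a γ z = 2c√K_a, so z_c = 2c/(γ√K_a) = 2×444/(126.8×0.6963) = 10.06 ft.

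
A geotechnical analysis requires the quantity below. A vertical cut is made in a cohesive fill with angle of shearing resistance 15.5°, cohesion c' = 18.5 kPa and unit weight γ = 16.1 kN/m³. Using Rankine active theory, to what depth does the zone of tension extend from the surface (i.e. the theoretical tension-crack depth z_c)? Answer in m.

3.02 m

K_a = tan²(45° − 15.5°/2) = 0.5782; √K_a = 0.7604.
The active pressure is zero where K_a γ z = 2c√K_a, so z_c = 2c/(γ√K_a) = 2×18.5/(16.1×0.7604) = 3.022 m.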